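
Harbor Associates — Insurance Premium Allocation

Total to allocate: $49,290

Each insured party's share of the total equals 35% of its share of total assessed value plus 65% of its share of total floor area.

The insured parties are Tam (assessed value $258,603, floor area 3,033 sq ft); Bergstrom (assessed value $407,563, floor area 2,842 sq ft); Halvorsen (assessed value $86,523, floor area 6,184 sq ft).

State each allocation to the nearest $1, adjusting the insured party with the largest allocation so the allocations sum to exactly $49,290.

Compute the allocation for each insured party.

Totals — assessed value 752,689, floor area 12,059.
Composite weights (35% assessed value + 65% floor area): Tam 0.2837; Bergstrom 0.3427; Halvorsen 0.3736.
Proportional shares: Tam 13,985.25; Bergstrom 16,891.93; Halvorsen 18,412.82.
Rounded to nearest $1: Tam $13,985; Bergstrom $16,892; Halvorsen $18,413. Sum = $49,290.
No rounding difference to absorb.

Tam: $13,985; Bergstrom: $16,892; Halvorsen: $18,413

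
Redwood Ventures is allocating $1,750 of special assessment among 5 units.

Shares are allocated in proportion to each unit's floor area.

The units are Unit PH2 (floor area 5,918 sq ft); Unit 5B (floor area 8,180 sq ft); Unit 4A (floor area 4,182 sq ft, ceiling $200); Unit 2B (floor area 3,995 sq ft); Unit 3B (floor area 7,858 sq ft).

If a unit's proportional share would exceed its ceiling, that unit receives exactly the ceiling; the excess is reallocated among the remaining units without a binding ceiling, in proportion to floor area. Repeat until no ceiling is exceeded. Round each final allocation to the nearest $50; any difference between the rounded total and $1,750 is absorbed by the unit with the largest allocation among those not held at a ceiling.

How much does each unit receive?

Floor area total: 30,133.
Proportional shares (ignoring caps): Unit PH2 343.69; Unit 5B 475.06; Unit 4A 242.87; Unit 2B 232.01; Unit 3B 456.36.
Cap binds for Unit 4A ($200); residual $1,550 reallocated over remaining floor area 25,951.
Shares after redistribution: Unit PH2 353.47 → $350; Unit 5B 488.57 → $500; Unit 2B 238.61 → $250; Unit 3B 469.34 → $450.

Unit PH2: $350; Unit 5B: $500; Unit 4A: $200; Unit 2B: $250; Unit 3B: $450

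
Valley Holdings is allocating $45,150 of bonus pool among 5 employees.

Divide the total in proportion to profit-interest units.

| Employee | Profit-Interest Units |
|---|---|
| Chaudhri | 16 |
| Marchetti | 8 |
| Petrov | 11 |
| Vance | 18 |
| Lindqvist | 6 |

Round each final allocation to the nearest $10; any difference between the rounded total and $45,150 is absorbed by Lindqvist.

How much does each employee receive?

Combined profit-interest units = 59.
Unrounded shares: Chaudhri 16/59 × $45,150 = 12,244.07; Marchetti 8/59 × $45,150 = 6,122.03; Petrov 11/59 × $45,150 = 8,417.80; Vance 18/59 × $45,150 = 13,774.58; Lindqvist 6/59 × $45,150 = 4,591.53.
Rounded to nearest $10: Chaudhri $12,240; Marchetti $6,120; Petrov $8,420; Vance $13,770; Lindqvist $4,590. Sum = $45,140.
Difference $45,150 − $45,140 = +$10 applied to Lindqvist: Lindqvist becomes $4,600.

Chaudhri: $12,240; Marchetti: $6,120; Petrov: $8,420; Vance: $13,770; Lindqvist: $4,600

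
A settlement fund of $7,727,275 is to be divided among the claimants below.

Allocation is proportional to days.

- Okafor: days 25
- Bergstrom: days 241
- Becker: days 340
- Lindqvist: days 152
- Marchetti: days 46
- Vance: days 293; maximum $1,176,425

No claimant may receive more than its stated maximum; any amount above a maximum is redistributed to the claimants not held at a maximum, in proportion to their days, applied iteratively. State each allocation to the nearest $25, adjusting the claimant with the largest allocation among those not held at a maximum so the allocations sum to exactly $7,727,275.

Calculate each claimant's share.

Okafor: $203,700 | Bergstrom: $1,963,625 | Becker: $2,770,250 | Lindqvist: $1,238,475 | Marchetti: $374,800 | Vance: $1,176,425

Days total: 1,097.
Unconstrained shares: Okafor 176,100.16; Bergstrom 1,697,605.54; Becker 2,394,962.17; Lindqvist 1,070,688.97; Marchetti 324,024.29; Vance 2,063,893.87.
Cap binds for Vance ($1,176,425); remaining pool $6,550,850 reallocated over remaining days 804.
Remaining shares: Okafor 203,695.58 → $203,700; Bergstrom 1,963,625.44 → $1,963,625; Becker 2,770,259.95 → $2,770,250; Lindqvist 1,238,469.15 → $1,238,475; Marchetti 374,799.88 → $374,800.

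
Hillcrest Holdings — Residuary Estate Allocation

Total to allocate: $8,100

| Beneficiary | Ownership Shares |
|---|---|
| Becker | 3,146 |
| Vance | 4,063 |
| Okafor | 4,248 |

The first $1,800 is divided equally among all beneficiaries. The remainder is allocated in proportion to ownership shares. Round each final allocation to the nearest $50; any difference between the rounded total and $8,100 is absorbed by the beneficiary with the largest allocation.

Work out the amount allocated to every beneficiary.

Becker: $2,350; Vance: $2,850; Okafor: $2,900

First tranche $1,800 split equally: $600 each.
Remainder $6,300 by ownership shares (total 11,457): Becker 1,729.93 → $1,750; Vance 2,234.17 → $2,250; Okafor 2,335.90 → $2,350.
Rounding difference −$50 on remainder applied to Okafor.
Totals: Becker $600 + $1,750 = $2,350; Vance $600 + $2,250 = $2,850; Okafor $600 + $2,300 = $2,900.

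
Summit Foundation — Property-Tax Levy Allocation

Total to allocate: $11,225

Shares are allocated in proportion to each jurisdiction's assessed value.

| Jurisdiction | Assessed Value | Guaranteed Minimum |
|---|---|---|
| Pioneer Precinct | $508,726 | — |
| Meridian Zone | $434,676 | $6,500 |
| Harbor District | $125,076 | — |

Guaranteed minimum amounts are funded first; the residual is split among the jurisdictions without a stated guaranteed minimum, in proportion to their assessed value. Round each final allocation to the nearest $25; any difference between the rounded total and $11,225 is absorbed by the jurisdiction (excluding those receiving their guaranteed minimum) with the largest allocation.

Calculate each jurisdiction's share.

Pioneer Precinct: $3,800; Meridian Zone: $6,500; Harbor District: $925

Minimums first: Meridian Zone $6,500. Residual $4,725.
Residual split over remaining assessed value 633,802: Pioneer Precinct 3,792.56 → $3,800; Harbor District 932.44 → $925.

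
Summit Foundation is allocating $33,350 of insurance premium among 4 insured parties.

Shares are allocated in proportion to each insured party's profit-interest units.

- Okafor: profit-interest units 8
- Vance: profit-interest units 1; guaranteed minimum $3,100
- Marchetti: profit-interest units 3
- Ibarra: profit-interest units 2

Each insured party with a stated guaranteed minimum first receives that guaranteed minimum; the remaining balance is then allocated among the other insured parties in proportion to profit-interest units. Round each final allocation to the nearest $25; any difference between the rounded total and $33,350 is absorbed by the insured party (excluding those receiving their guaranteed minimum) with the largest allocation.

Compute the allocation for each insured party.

Guaranteed amounts: Vance $3,100. Remaining pool $30,250.
Remaining pool split over remaining profit-interest units 13: Okafor 18,615.38 → $18,625; Marchetti 6,980.77 → $6,975; Ibarra 4,653.85 → $4,650.

Okafor: $18,625; Vance: $3,100; Marchetti: $6,975; Ibarra: $4,650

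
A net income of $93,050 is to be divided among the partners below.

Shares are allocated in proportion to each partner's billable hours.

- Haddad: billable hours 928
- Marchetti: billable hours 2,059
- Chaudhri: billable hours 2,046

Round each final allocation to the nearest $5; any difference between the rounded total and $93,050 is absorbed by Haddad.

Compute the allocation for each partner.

Haddad: $17,160 | Marchetti: $38,065 | Chaudhri: $37,825

Combined billable hours = 5,033.
Pro-rata amounts: Haddad 928/5,033 × $93,050 = 17,156.84; Marchetti 2,059/5,033 × $93,050 = 38,066.75; Chaudhri 2,046/5,033 × $93,050 = 37,826.41.
At nearest $5: Haddad $17,155; Marchetti $38,065; Chaudhri $37,825. Sum = $93,045.
Difference $93,050 − $93,045 = +$5 applied to Haddad: Haddad becomes $17,160.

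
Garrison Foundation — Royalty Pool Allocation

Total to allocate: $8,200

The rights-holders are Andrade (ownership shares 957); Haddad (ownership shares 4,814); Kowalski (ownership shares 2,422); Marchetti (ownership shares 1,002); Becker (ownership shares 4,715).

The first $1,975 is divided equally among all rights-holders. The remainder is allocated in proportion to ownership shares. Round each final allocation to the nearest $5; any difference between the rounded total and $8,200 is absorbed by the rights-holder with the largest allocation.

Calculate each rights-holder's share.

Andrade: $825 | Haddad: $2,545 | Kowalski: $1,480 | Marchetti: $845 | Becker: $2,505

Equal tier: $1,975 ÷ 5 = $395 apiece.
Remainder $6,225 by ownership shares (total 13,910): Andrade 428.28 → $430; Haddad 2,154.36 → $2,155; Kowalski 1,083.89 → $1,085; Marchetti 448.41 → $450; Becker 2,110.06 → $2,110.
Rounding difference −$5 on remainder applied to Haddad.
Totals: Andrade $395 + $430 = $825; Haddad $395 + $2,150 = $2,545; Kowalski $395 + $1,085 = $1,480; Marchetti $395 + $450 = $845; Becker $395 + $2,110 = $2,505.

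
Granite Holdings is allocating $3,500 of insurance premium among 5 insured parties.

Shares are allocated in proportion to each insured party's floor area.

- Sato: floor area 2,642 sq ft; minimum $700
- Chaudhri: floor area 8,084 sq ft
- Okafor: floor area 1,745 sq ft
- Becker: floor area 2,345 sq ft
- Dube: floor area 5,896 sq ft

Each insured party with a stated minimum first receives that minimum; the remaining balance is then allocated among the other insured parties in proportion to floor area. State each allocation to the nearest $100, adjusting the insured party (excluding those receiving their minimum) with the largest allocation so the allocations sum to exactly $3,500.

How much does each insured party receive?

Fund the minimums — Sato $700. Balance $2,800.
Balance split over remaining floor area 18,070: Chaudhri 1,252.64 → $1,300; Okafor 270.39 → $300; Becker 363.36 → $400; Dube 913.60 → $900.
Rounding difference −$100 applied to Chaudhri → $1,200.

Sato: $700 · Chaudhri: $1,200 · Okafor: $300 · Becker: $400 · Dube: $900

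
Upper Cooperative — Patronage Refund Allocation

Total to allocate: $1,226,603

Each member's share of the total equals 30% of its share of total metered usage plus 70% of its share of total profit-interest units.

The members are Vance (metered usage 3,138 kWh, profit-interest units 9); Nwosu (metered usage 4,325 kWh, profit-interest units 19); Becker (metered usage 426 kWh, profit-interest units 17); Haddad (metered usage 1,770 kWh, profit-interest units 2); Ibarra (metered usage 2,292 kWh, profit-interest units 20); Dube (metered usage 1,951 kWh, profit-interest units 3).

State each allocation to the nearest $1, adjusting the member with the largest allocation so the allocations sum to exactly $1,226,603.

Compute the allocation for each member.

Totals — metered usage 13,902, profit-interest units 70.
Combined weights (30% metered usage + 70% profit-interest units): Vance 0.1577; Nwosu 0.2833; Becker 0.1792; Haddad 0.0582; Ibarra 0.2495; Dube 0.0721.
Pro-rata amounts: Vance 193,455.99; Nwosu 347,535.75; Becker 219,798.58; Haddad 71,383.32; Ibarra 305,989.01; Dube 88,440.35.
At nearest $1: Vance $193,456; Nwosu $347,536; Becker $219,799; Haddad $71,383; Ibarra $305,989; Dube $88,440. Sum = $1,226,603.
Sum already equals the total — no adjustment.

Vance: $193,456; Nwosu: $347,536; Becker: $219,799; Haddad: $71,383; Ibarra: $305,989; Dube: $88,440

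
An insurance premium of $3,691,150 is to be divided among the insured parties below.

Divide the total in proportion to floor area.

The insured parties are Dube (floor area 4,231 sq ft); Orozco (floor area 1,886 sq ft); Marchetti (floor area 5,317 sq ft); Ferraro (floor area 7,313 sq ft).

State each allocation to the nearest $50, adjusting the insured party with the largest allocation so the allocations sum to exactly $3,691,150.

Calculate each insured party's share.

Dube: $833,050 | Orozco: $371,350 | Marchetti: $1,046,900 | Ferraro: $1,439,850

Floor area total: 18,747.
Raw shares: Dube 4,231/18,747 × $3,691,150 = 833,053.59; Orozco 1,886/18,747 × $3,691,150 = 371,339.89; Marchetti 5,317/18,747 × $3,691,150 = 1,046,879.21; Ferraro 7,313/18,747 × $3,691,150 = 1,439,877.31.
Rounded to nearest $50: Dube $833,050; Orozco $371,350; Marchetti $1,046,900; Ferraro $1,439,900. Sum = $3,691,200.
Difference $3,691,150 − $3,691,200 = −$50 applied to largest allocation (Ferraro): Ferraro becomes $1,439,850.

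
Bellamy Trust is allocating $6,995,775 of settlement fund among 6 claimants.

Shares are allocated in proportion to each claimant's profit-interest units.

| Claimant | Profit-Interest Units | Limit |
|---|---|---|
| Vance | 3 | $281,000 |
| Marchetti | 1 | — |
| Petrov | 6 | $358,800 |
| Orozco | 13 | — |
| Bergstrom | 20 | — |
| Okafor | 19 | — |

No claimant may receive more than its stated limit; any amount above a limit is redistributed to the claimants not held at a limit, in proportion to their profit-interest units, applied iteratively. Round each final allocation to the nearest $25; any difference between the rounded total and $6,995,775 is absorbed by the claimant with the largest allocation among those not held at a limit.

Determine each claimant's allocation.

Vance: $281,000 · Marchetti: $119,925 · Petrov: $358,800 · Orozco: $1,559,025 · Bergstrom: $2,398,475 · Okafor: $2,278,550

Sum of profit-interest units: 62.
Proportional shares (ignoring caps): Vance 338,505.24; Marchetti 112,835.08; Petrov 677,010.48; Orozco 1,466,856.05; Bergstrom 2,256,701.61; Okafor 2,143,866.53.
Cap binds for Vance ($281,000), Petrov ($358,800); residual $6,355,975 reallocated over remaining profit-interest units 53.
Redistributed shares: Marchetti 119,924.06 → $119,925; Orozco 1,559,012.74 → $1,559,025; Bergstrom 2,398,481.13 → $2,398,475; Okafor 2,278,557.08 → $2,278,550.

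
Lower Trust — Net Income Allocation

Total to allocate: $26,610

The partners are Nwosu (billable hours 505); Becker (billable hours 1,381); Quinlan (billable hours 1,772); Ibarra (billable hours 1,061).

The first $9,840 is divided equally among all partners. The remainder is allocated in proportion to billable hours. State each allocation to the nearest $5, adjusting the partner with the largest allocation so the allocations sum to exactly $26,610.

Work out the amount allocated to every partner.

Nwosu: $4,255; Becker: $7,370; Quinlan: $8,755; Ibarra: $6,230

First tranche $9,840 split equally: $2,460 each.
Remainder $16,770 by billable hours (total 4,719): Nwosu 1,794.63 → $1,795; Becker 4,907.69 → $4,910; Quinlan 6,297.19 → $6,295; Ibarra 3,770.50 → $3,770.
Totals: Nwosu $2,460 + $1,795 = $4,255; Becker $2,460 + $4,910 = $7,370; Quinlan $2,460 + $6,295 = $8,755; Ibarra $2,460 + $3,770 = $6,230.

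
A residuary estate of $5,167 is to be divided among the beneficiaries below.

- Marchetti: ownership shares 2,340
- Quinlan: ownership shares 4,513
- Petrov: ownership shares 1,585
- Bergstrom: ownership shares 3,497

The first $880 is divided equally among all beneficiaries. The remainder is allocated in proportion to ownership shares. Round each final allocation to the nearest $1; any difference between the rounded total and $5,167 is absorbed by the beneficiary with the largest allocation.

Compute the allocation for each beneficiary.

$880 shared equally gives $220 per beneficiary.
Remainder $4,287 by ownership shares (total 11,935): Marchetti 840.52 → $841; Quinlan 1,621.05 → $1,621; Petrov 569.33 → $569; Bergstrom 1,256.11 → $1,256.
Totals: Marchetti $220 + $841 = $1,061; Quinlan $220 + $1,621 = $1,841; Petrov $220 + $569 = $789; Bergstrom $220 + $1,256 = $1,476.

Marchetti: $1,061; Quinlan: $1,841; Petrov: $789; Bergstrom: $1,476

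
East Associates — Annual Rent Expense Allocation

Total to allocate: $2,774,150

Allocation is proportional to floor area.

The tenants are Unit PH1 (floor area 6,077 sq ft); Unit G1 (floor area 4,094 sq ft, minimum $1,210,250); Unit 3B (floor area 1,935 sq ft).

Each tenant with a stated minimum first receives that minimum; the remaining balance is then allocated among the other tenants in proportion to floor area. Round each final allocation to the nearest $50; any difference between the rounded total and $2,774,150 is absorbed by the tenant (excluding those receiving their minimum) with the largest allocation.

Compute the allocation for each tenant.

Fund the minimums — Unit G1 $1,210,250. Balance $1,563,900.
Balance split over remaining floor area 8,012: Unit PH1 1,186,198.24 → $1,186,200; Unit 3B 377,701.76 → $377,700.

Unit PH1: $1,186,200 | Unit G1: $1,210,250 | Unit 3B: $377,700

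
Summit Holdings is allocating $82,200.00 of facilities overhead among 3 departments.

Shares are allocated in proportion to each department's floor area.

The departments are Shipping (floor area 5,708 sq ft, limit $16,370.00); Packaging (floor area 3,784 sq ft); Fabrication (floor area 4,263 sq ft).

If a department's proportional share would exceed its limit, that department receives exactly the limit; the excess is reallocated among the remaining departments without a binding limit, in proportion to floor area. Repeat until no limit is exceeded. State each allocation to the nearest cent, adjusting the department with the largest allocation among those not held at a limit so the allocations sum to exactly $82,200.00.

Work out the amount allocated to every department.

Floor area total: 13,755.
Pro-rata shares before constraints: Shipping 34,111.0578; Packaging 22,613.2170; Fabrication 25,475.7252.
Held at cap: Shipping ($16,370.00); residual $65,830.00 reallocated over remaining floor area 8,047.
Redistributed shares: Packaging 30,955.7251 → $30,955.73; Fabrication 34,874.2749 → $34,874.27.

Shipping: $16,370.00; Packaging: $30,955.73; Fabrication: $34,874.27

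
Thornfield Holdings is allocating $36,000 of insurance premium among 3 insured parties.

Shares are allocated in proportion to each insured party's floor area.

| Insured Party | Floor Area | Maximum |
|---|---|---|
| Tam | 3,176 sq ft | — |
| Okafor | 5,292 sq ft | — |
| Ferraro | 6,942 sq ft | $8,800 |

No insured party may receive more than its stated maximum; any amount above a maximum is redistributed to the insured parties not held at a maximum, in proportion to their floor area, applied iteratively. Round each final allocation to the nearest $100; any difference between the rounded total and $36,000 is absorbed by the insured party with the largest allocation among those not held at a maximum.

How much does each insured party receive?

Tam: $10,200; Okafor: $17,000; Ferraro: $8,800

Floor area total: 15,410.
Pro-rata shares before constraints: Tam 7,419.60; Okafor 12,362.88; Ferraro 16,217.52.
Cap binds for Ferraro ($8,800); residual $27,200 reallocated over remaining floor area 8,468.
Redistributed shares: Tam 10,201.61 → $10,200; Okafor 16,998.39 → $17,000.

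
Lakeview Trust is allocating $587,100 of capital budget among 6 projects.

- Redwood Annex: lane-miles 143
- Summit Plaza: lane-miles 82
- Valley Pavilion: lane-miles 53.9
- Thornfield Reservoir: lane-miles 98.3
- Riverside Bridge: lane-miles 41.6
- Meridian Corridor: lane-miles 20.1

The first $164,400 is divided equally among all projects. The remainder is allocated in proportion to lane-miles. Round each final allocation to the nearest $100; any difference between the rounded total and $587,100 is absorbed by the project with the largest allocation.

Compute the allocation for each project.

Redwood Annex: $165,000; Summit Plaza: $106,400; Valley Pavilion: $79,300; Thornfield Reservoir: $122,100; Riverside Bridge: $67,500; Meridian Corridor: $46,800

Equal tier: $164,400 ÷ 6 = $27,400 apiece.
Remainder $422,700 by lane-miles (total 438.9): Redwood Annex 137,721.80 → $137,700; Summit Plaza 78,973.34 → $79,000; Valley Pavilion 51,910.53 → $51,900; Thornfield Reservoir 94,671.70 → $94,700; Riverside Bridge 40,064.52 → $40,100; Meridian Corridor 19,358.10 → $19,400.
Rounding difference −$100 on remainder applied to Redwood Annex.
Totals: Redwood Annex $27,400 + $137,600 = $165,000; Summit Plaza $27,400 + $79,000 = $106,400; Valley Pavilion $27,400 + $51,900 = $79,300; Thornfield Reservoir $27,400 + $94,700 = $122,100; Riverside Bridge $27,400 + $40,100 = $67,500; Meridian Corridor $27,400 + $19,400 = $46,800.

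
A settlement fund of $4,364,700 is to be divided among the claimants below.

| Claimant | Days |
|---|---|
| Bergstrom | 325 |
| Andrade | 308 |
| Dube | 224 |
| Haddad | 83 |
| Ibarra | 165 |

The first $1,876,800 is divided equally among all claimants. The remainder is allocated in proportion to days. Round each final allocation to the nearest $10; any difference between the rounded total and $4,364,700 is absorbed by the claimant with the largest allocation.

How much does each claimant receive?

Bergstrom: $1,107,100; Andrade: $1,068,820; Dube: $879,690; Haddad: $562,230; Ibarra: $746,860

First tranche $1,876,800 split equally: $375,360 each.
Remainder $2,487,900 by days (total 1,105): Bergstrom 731,735.29 → $731,740; Andrade 693,459.91 → $693,460; Dube 504,334.48 → $504,330; Haddad 186,873.94 → $186,870; Ibarra 371,496.38 → $371,500.
Totals: Bergstrom $375,360 + $731,740 = $1,107,100; Andrade $375,360 + $693,460 = $1,068,820; Dube $375,360 + $504,330 = $879,690; Haddad $375,360 + $186,870 = $562,230; Ibarra $375,360 + $371,500 = $746,860.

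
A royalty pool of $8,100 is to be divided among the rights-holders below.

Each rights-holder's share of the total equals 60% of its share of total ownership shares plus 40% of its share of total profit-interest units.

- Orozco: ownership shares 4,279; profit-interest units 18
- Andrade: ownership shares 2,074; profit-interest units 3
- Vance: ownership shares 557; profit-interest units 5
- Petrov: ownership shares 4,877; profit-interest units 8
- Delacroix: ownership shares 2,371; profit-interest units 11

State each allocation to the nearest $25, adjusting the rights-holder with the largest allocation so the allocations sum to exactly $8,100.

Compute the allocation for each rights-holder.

Totals — ownership shares 14,158, profit-interest units 45.
Combined weights (60% ownership shares + 40% profit-interest units): Orozco 0.3413; Andrade 0.1146; Vance 0.0680; Petrov 0.2778; Delacroix 0.1983.
Unrounded shares: Orozco 2,764.85; Andrade 927.94; Vance 551.20; Petrov 2,250.12; Delacroix 1,605.89.
Rounded to nearest $25: Orozco $2,775; Andrade $925; Vance $550; Petrov $2,250; Delacroix $1,600. Sum = $8,100.
No rounding difference to absorb.

Orozco: $2,775 | Andrade: $925 | Vance: $550 | Petrov: $2,250 | Delacroix: $1,600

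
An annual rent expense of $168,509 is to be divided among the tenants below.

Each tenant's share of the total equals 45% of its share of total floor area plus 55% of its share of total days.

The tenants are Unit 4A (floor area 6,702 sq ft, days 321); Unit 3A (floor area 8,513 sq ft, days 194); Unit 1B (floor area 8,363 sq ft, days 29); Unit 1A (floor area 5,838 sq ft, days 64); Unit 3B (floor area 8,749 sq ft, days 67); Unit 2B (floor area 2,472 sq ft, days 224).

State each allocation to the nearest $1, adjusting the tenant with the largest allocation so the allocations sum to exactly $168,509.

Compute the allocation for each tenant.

Unit 4A: $45,599; Unit 3A: $35,885; Unit 1B: $18,595; Unit 1A: $17,492; Unit 3B: $23,233; Unit 2B: $27,705

Totals — floor area 40,637, days 899.
Combined weights (45% floor area + 55% days): Unit 4A 0.2706; Unit 3A 0.2130; Unit 1B 0.1104; Unit 1A 0.1038; Unit 3B 0.1379; Unit 2B 0.1644.
Proportional shares: Unit 4A 45,598.62; Unit 3A 35,885.24; Unit 1B 18,595.12; Unit 1A 17,491.67; Unit 3B 23,232.90; Unit 2B 27,705.45.
After rounding ($1): Unit 4A $45,599; Unit 3A $35,885; Unit 1B $18,595; Unit 1A $17,492; Unit 3B $23,233; Unit 2B $27,705. Sum = $168,509.
Sum already equals the total — no adjustment.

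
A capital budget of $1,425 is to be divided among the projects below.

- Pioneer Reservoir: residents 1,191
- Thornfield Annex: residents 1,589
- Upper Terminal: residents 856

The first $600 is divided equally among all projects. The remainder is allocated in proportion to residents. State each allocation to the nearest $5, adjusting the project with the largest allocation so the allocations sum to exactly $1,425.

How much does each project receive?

$600 shared equally gives $200 per project.
Remainder $825 by residents (total 3,636): Pioneer Reservoir 270.24 → $270; Thornfield Annex 360.54 → $360; Upper Terminal 194.22 → $195.
Totals: Pioneer Reservoir $200 + $270 = $470; Thornfield Annex $200 + $360 = $560; Upper Terminal $200 + $195 = $395.

Pioneer Reservoir: $470; Thornfield Annex: $560; Upper Terminal: $395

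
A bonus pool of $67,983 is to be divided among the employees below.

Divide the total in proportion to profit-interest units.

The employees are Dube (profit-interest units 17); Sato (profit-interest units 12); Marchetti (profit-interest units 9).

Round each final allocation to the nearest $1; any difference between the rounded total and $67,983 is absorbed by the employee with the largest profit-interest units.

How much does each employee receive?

Profit-interest units total: 38.
Raw shares: Dube 17/38 × $67,983 = 30,413.45; Sato 12/38 × $67,983 = 21,468.32; Marchetti 9/38 × $67,983 = 16,101.24.
After rounding ($1): Dube $30,413; Sato $21,468; Marchetti $16,101. Sum = $67,982.
Difference $67,983 − $67,982 = +$1 applied to largest profit-interest units (Dube): Dube becomes $30,414.

Dube: $30,414 | Sato: $21,468 | Marchetti: $16,101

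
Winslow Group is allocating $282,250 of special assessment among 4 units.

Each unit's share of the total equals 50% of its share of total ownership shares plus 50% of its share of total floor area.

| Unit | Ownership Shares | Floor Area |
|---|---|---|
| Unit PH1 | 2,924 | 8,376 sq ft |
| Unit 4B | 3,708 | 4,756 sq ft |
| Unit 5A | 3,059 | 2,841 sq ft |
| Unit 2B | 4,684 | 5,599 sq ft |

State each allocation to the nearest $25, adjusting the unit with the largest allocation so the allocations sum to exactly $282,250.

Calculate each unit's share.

Totals — ownership shares 14,375, floor area 21,572.
Composite weights (50% ownership shares + 50% floor area): Unit PH1 0.2958; Unit 4B 0.2392; Unit 5A 0.1722; Unit 2B 0.2927.
Pro-rata amounts: Unit PH1 83,502.22; Unit 4B 67,516.85; Unit 5A 48,617.35; Unit 2B 82,613.57.
After rounding ($25): Unit PH1 $83,500; Unit 4B $67,525; Unit 5A $48,625; Unit 2B $82,625. Sum = $282,275.
Difference $282,250 − $282,275 = −$25 applied to largest allocation (Unit PH1): Unit PH1 becomes $83,475.

Unit PH1: $83,475 · Unit 4B: $67,525 · Unit 5A: $48,625 · Unit 2B: $82,625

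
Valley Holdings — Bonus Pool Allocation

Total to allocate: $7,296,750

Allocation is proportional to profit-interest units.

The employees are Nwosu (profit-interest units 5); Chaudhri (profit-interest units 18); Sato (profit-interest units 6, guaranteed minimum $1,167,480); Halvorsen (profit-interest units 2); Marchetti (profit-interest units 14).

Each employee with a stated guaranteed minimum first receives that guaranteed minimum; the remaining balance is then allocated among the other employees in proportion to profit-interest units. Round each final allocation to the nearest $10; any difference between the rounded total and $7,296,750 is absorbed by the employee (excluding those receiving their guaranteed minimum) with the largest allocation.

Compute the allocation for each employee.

Nwosu: $785,800 | Chaudhri: $2,828,900 | Sato: $1,167,480 | Halvorsen: $314,320 | Marchetti: $2,200,250

Fund the minimums — Sato $1,167,480. Remaining pool $6,129,270.
Remaining pool split over remaining profit-interest units 39: Nwosu 785,803.85 → $785,800; Chaudhri 2,828,893.85 → $2,828,890; Halvorsen 314,321.54 → $314,320; Marchetti 2,200,250.77 → $2,200,250.
Rounding difference +$10 applied to Chaudhri → $2,828,900.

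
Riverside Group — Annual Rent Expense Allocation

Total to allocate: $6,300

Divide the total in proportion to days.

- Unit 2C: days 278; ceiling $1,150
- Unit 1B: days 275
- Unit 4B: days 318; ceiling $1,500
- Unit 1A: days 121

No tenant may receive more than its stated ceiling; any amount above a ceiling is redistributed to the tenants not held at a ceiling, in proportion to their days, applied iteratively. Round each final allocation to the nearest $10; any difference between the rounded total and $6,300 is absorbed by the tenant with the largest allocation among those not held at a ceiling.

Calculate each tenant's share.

Unit 2C: $1,150 · Unit 1B: $2,530 · Unit 4B: $1,500 · Unit 1A: $1,120

Days total: 992.
Unconstrained shares: Unit 2C 1,765.52; Unit 1B 1,746.47; Unit 4B 2,019.56; Unit 1A 768.45.
Held at cap: Unit 2C ($1,150), Unit 4B ($1,500); remaining pool $3,650 reallocated over remaining days 396.
Redistributed shares: Unit 1B 2,534.72 → $2,530; Unit 1A 1,115.28 → $1,120.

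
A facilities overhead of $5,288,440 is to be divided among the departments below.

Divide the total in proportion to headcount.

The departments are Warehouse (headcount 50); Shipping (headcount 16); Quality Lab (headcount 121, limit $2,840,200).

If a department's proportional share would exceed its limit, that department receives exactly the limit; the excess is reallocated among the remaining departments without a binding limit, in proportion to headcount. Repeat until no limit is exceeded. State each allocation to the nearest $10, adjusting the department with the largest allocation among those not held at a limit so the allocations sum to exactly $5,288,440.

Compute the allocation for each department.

Warehouse: $1,854,730 · Shipping: $593,510 · Quality Lab: $2,840,200

Sum of headcount: 187.
Unconstrained shares: Warehouse 1,414,021.39; Shipping 452,486.84; Quality Lab 3,421,931.76.
Cap binds for Quality Lab ($2,840,200); remaining pool $2,448,240 reallocated over remaining headcount 66.
Redistributed shares: Warehouse 1,854,727.27 → $1,854,730; Shipping 593,512.73 → $593,510.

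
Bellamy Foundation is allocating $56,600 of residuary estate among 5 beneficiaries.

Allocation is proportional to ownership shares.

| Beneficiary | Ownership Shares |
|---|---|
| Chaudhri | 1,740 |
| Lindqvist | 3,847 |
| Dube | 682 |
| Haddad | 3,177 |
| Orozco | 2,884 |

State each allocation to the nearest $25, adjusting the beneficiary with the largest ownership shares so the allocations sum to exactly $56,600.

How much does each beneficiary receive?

Combined ownership shares = 12,330.
Proportional shares: Chaudhri 1,740/12,330 × $56,600 = 7,987.35; Lindqvist 3,847/12,330 × $56,600 = 17,659.38; Dube 682/12,330 × $56,600 = 3,130.67; Haddad 3,177/12,330 × $56,600 = 14,583.80; Orozco 2,884/12,330 × $56,600 = 13,238.80.
After rounding ($25): Chaudhri $7,975; Lindqvist $17,650; Dube $3,125; Haddad $14,575; Orozco $13,250. Sum = $56,575.
Difference $56,600 − $56,575 = +$25 applied to largest ownership shares (Lindqvist): Lindqvist becomes $17,675.

Chaudhri: $7,975 | Lindqvist: $17,675 | Dube: $3,125 | Haddad: $14,575 | Orozco: $13,250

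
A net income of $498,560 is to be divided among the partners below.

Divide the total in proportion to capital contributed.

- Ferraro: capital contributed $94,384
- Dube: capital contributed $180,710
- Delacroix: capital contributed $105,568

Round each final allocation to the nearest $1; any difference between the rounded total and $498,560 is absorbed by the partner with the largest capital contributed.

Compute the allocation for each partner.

Total capital contributed = 380,662.
Proportional shares: Ferraro 94,384/380,662 × $498,560 = 123,616.46; Dube 180,710/380,662 × $498,560 = 236,679.20; Delacroix 105,568/380,662 × $498,560 = 138,264.34.
Rounded to nearest $1: Ferraro $123,616; Dube $236,679; Delacroix $138,264. Sum = $498,559.
Difference $498,560 − $498,559 = +$1 applied to largest capital contributed (Dube): Dube becomes $236,680.

Ferraro: $123,616; Dube: $236,680; Delacroix: $138,264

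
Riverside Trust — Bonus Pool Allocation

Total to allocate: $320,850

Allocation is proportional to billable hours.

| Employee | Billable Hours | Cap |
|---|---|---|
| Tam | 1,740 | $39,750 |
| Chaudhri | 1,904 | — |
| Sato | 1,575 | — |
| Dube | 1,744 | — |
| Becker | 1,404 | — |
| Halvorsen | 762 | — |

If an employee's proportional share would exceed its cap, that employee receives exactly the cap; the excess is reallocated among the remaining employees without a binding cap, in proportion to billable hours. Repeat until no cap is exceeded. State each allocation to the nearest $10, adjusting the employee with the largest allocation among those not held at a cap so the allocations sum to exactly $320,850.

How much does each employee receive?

Total billable hours = 9,129.
Proportional shares (ignoring caps): Tam 61,154.45; Chaudhri 66,918.44; Sato 55,355.32; Dube 61,295.04; Becker 49,345.32; Halvorsen 26,781.43.
Cap binds for Tam ($39,750); residual $281,100 reallocated over remaining billable hours 7,389.
Redistributed shares: Chaudhri 72,433.94 → $72,430; Sato 59,917.78 → $59,920; Dube 66,347.06 → $66,350; Becker 53,412.42 → $53,410; Halvorsen 28,988.79 → $28,990.

Tam: $39,750 | Chaudhri: $72,430 | Sato: $59,920 | Dube: $66,350 | Becker: $53,410 | Halvorsen: $28,990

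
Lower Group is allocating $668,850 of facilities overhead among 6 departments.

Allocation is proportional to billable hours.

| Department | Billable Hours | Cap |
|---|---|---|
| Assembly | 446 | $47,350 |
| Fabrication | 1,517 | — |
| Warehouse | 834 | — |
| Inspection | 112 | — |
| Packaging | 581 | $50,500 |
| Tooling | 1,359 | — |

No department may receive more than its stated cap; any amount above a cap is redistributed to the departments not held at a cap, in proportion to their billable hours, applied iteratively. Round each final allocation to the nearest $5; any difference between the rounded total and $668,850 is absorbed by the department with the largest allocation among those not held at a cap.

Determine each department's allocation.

Total billable hours = 4,849.
Pro-rata shares before constraints: Assembly 61,519.30; Fabrication 209,248.39; Warehouse 115,038.34; Inspection 15,448.79; Packaging 80,140.62; Tooling 187,454.56.
Held at cap: Assembly ($47,350), Packaging ($50,500); remaining pool $571,000 reallocated over remaining billable hours 3,822.
Redistributed shares: Fabrication 226,637.10 → $226,635; Warehouse 124,598.12 → $124,600; Inspection 16,732.60 → $16,735; Tooling 203,032.18 → $203,030.

Assembly: $47,350 · Fabrication: $226,635 · Warehouse: $124,600 · Inspection: $16,735 · Packaging: $50,500 · Tooling: $203,030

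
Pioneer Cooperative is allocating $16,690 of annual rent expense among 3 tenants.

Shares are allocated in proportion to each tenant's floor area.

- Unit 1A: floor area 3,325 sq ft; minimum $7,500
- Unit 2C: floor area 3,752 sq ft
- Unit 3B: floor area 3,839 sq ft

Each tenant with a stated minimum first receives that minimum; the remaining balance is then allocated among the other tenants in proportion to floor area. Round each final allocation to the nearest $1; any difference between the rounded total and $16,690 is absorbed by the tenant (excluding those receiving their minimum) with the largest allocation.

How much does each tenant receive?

Minimums first: Unit 1A $7,500. Balance $9,190.
Balance split over remaining floor area 7,591: Unit 2C 4,542.34 → $4,542; Unit 3B 4,647.66 → $4,648.

Unit 1A: $7,500 · Unit 2C: $4,542 · Unit 3B: $4,648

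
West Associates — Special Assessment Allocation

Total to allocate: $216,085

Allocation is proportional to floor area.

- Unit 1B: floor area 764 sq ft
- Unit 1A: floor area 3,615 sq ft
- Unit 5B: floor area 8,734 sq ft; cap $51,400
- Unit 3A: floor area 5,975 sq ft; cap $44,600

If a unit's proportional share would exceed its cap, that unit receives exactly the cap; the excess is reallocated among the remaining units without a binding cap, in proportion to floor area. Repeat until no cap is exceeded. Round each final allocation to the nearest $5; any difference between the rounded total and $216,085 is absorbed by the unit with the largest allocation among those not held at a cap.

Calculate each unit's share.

Combined floor area = 19,088.
Unconstrained shares: Unit 1B 8,648.83; Unit 1A 40,923.47; Unit 5B 98,872.92; Unit 3A 67,639.77.
Cap binds for Unit 5B ($51,400), Unit 3A ($44,600); residual $120,085 reallocated over remaining floor area 4,379.
Shares after redistribution: Unit 1B 20,951.12 → $20,950; Unit 1A 99,133.88 → $99,135.

Unit 1B: $20,950; Unit 1A: $99,135; Unit 5B: $51,400; Unit 3A: $44,600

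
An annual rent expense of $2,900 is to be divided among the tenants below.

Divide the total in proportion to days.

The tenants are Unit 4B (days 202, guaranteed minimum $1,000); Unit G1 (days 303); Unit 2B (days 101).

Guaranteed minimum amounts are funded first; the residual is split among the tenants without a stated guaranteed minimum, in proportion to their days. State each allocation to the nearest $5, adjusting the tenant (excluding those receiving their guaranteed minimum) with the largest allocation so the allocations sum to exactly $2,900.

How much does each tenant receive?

Unit 4B: $1,000 · Unit G1: $1,425 · Unit 2B: $475

Guaranteed amounts: Unit 4B $1,000. Residual $1,900.
Residual split over remaining days 404: Unit G1 1,425.00 → $1,425; Unit 2B 475.00 → $475.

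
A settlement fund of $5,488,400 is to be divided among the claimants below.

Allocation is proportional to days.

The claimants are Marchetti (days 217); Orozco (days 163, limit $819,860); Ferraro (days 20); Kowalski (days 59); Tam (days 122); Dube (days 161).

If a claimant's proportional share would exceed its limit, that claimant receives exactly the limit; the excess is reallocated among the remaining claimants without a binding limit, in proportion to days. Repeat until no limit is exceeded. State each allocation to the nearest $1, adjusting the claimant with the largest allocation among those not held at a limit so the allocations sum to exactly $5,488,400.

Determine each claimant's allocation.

Marchetti: $1,749,695 · Orozco: $819,860 · Ferraro: $161,262 · Kowalski: $475,723 · Tam: $983,699 · Dube: $1,298,161

Total days = 742.
Pro-rata shares before constraints: Marchetti 1,605,098.11; Orozco 1,205,672.78; Ferraro 147,935.31; Kowalski 436,409.16; Tam 902,405.39; Dube 1,190,879.25.
Held at cap: Orozco ($819,860); balance $4,668,540 reallocated over remaining days 579.
Redistributed shares: Marchetti 1,749,694.61 → $1,749,695; Ferraro 161,262.18 → $161,262; Kowalski 475,723.42 → $475,723; Tam 983,699.27 → $983,699; Dube 1,298,160.52 → $1,298,161.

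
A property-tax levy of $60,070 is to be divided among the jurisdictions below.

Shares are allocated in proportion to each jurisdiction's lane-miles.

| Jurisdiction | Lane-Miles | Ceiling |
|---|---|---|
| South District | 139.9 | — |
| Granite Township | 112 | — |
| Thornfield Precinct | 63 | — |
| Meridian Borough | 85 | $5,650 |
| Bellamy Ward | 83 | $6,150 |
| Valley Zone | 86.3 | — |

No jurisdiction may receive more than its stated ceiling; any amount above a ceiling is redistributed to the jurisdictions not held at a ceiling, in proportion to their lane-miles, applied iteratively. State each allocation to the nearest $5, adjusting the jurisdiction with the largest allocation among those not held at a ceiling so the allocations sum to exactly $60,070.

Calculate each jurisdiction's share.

Total lane-miles = 569.2.
Pro-rata shares before constraints: South District 14,764.22; Granite Township 11,819.82; Thornfield Precinct 6,648.65; Meridian Borough 8,970.40; Bellamy Ward 8,759.33; Valley Zone 9,107.59.
Held at cap: Meridian Borough ($5,650), Bellamy Ward ($6,150); balance $48,270 reallocated over remaining lane-miles 401.2.
Remaining shares: South District 16,831.94 → $16,830; Granite Township 13,475.17 → $13,475; Thornfield Precinct 7,579.79 → $7,580; Valley Zone 10,383.10 → $10,385.

South District: $16,830 · Granite Township: $13,475 · Thornfield Precinct: $7,580 · Meridian Borough: $5,650 · Bellamy Ward: $6,150 · Valley Zone: $10,385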